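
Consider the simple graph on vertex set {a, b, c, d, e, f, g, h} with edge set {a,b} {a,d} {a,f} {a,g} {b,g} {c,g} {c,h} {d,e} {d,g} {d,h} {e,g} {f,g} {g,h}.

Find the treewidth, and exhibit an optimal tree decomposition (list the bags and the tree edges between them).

Each bag holds 3 vertices, so the decomposition has width 2, which upper-bounds the treewidth. Conversely, {d, e, g} is a clique of size 3, and the vertices of any clique must share a bag in every tree decomposition; so some bag has ≥ 3 vertices and tw(G) ≥ 2. The upper and lower bounds meet at 2, so that is the treewidth.

Treewidth 2.
One optimal decomposition is:
Bags: B1 = {d, g, h}  B2 = {d, e, g}  B3 = {a, d, g}  B4 = {a, b, g}  B5 = {a, f, g}  B6 = {c, g, h}
Tree: B1–B2, B1–B3, B3–B4, B4–B5, B1–B6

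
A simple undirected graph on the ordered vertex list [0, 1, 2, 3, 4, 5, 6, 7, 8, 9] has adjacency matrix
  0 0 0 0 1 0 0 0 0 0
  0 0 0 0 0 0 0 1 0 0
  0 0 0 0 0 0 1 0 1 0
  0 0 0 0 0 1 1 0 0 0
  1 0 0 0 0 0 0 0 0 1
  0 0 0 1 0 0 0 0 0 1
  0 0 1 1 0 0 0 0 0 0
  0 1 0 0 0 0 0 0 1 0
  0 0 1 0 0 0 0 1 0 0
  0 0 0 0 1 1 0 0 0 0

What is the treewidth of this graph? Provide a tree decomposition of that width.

Treewidth 1.
One optimal decomposition is:
Bags: B1 = {0, 4}  B2 = {4, 9}  B3 = {5, 9}  B4 = {3, 5}  B5 = {3, 6}  B6 = {2, 6}  B7 = {2, 8}  B8 = {7, 8}  B9 = {1, 7}
Tree: B1–B2, B2–B3, B3–B4, B4–B5, B5–B6, B6–B7, B7–B8, B8–B9

Every bag has size at most 2, so the width is 2 − 1 = 1 and tw(G) ≤ 1. Since G has at least one edge (e.g. 0–4), it is not an edgeless graph, so tw(G) ≥ 1. The upper and lower bounds meet at 1, so that is the treewidth.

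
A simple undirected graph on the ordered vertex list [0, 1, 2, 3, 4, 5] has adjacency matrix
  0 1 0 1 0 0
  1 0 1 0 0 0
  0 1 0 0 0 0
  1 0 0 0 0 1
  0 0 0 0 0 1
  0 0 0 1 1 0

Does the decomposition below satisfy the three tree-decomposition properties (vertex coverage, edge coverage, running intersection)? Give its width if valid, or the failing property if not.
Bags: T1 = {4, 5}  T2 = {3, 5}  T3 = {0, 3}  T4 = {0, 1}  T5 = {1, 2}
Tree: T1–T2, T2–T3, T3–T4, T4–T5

Yes; width 1.

Every vertex of G appears in some bag (union = {0, 1, 2, 3, 4, 5}); every edge is covered by a bag; and for each vertex v the set of bags containing v is connected in the bag tree. The decomposition is therefore valid. The largest bag has 2 vertices, so the width is 1.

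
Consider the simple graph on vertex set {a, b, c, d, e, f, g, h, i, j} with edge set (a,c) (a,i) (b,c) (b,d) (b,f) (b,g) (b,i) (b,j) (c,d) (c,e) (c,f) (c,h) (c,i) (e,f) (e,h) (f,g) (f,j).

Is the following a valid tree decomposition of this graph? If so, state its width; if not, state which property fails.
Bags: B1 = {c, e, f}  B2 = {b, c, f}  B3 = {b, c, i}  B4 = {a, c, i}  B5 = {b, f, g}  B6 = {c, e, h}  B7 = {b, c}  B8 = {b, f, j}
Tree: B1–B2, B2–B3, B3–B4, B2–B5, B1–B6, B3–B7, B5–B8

A tree decomposition must satisfy three properties: every vertex lies in some bag; for every edge, both endpoints lie together in some bag; and for every vertex, the bags containing it form a connected subtree. Here vertex d appears in no bag, so the decomposition is invalid.

No — vertex d appears in no bag.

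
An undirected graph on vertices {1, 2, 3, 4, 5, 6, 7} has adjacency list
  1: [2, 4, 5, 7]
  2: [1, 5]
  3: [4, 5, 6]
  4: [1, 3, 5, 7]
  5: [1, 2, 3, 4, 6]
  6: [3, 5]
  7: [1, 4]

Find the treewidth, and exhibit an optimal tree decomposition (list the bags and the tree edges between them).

The largest bag has 3 vertices, giving width 2; this decomposition certifies tw(G) ≤ 2. On the other hand G contains the 3-clique {1, 2, 5}. A clique must lie in a single bag of any decomposition, so no decomposition can have width below 2. Combining the bounds, tw(G) = 2.

Treewidth 2.
One such decomposition:
Bags: B1 = {1, 4, 5}  B2 = {3, 4, 5}  B3 = {1, 2, 5}  B4 = {1, 4, 7}  B5 = {3, 5, 6}
Tree: B1–B2, B1–B3, B1–B4, B2–B5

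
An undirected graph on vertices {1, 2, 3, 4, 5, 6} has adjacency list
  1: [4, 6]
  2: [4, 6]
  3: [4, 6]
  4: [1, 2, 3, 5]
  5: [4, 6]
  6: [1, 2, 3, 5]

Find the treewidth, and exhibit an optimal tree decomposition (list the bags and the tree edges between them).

Every bag has size at most 3, so the width is 3 − 1 = 2 and tw(G) ≤ 2. Since 3–4–1–6–3 is a cycle in G, G is not acyclic. Forests are exactly the graphs of treewidth ≤ 1, so tw(G) ≥ 2. Combining the bounds, tw(G) = 2.

Treewidth 2.
Bags: B1 = {3, 4, 6}  B2 = {1, 4, 6}  B3 = {2, 4, 6}  B4 = {4, 5, 6}
Tree: B1–B2, B2–B3, B3–B4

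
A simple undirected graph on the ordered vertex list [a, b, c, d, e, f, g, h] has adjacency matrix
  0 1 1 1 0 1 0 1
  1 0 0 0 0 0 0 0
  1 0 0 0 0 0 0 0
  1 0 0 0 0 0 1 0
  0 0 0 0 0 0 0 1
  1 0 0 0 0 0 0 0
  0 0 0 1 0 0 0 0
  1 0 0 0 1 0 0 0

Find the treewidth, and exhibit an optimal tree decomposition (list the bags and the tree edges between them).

The largest bag has 2 vertices, giving width 1; this decomposition certifies tw(G) ≤ 1. G has an edge, so its treewidth is at least 1. Therefore the treewidth is 1.

Treewidth 1.
Bags: B1 = {a, c}  B2 = {a, h}  B3 = {e, h}  B4 = {a, d}  B5 = {a, f}  B6 = {a, b}  B7 = {d, g}
Tree: B1–B2, B2–B3, B2–B4, B1–B5, B2–B6, B4–B7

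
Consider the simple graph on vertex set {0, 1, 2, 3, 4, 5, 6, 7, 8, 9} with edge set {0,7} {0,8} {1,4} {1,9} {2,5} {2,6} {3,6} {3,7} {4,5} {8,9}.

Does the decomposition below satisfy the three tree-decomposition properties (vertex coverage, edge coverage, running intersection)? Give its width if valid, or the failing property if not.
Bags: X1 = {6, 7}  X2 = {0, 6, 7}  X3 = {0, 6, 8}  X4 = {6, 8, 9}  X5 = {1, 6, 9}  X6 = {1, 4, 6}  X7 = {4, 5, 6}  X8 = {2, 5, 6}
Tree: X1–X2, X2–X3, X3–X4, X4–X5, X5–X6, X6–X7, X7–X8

No — vertex 3 appears in no bag.

A tree decomposition must satisfy three properties: every vertex lies in some bag; for every edge, both endpoints lie together in some bag; and for every vertex, the bags containing it form a connected subtree. Here vertex 3 appears in no bag, so the decomposition is invalid.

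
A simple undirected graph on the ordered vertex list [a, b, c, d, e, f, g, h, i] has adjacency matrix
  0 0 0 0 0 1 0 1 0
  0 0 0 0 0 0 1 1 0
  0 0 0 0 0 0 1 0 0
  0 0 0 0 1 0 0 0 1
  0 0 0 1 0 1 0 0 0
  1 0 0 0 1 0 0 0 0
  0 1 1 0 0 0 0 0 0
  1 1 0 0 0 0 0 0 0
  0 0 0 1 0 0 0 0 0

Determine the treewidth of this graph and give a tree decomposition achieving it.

Treewidth 1.
One optimal decomposition is:
Bags: B1 = {d, i}  B2 = {d, e}  B3 = {e, f}  B4 = {a, f}  B5 = {a, h}  B6 = {b, h}  B7 = {b, g}  B8 = {c, g}
Tree: B1–B2, B2–B3, B3–B4, B4–B5, B5–B6, B6–B7, B7–B8

Each bag holds 2 vertices, so the decomposition has width 1, which upper-bounds the treewidth. Any graph with an edge has treewidth ≥ 1, and G has the edge i–d. Combining the bounds, tw(G) = 1.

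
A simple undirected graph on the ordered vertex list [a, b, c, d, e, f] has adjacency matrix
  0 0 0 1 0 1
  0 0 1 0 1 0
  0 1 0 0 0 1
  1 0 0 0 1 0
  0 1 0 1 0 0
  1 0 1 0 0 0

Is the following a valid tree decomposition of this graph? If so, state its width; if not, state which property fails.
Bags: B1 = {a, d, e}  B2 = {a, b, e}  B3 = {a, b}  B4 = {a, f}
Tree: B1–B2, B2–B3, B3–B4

A tree decomposition must satisfy three properties: every vertex lies in some bag; for every edge, both endpoints lie together in some bag; and for every vertex, the bags containing it form a connected subtree. Here vertex c appears in no bag, so the decomposition is invalid.

No — vertex c appears in no bag.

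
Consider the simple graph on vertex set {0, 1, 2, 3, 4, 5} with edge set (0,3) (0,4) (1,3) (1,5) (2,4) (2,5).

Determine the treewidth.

2

A width-2 tree decomposition is:
Bags: B1 = {0, 2, 4}  B2 = {0, 2, 3}  B3 = {1, 2, 3}  B4 = {1, 2, 5}
Tree: B1–B2, B2–B3, B3–B4
Each bag holds 3 vertices, so the decomposition has width 2, which upper-bounds the treewidth. The edges 2–4–0–3–1–5–2 form a cycle, so G is not a tree and its treewidth is at least 2. The upper and lower bounds meet at 2, so that is the treewidth.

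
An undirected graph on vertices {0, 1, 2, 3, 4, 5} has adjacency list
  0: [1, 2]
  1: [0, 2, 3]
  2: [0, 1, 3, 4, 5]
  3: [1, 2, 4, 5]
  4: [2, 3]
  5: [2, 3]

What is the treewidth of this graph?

2

A width-2 tree decomposition is:
Bags: B1 = {1, 2, 3}  B2 = {2, 3, 5}  B3 = {0, 1, 2}  B4 = {2, 3, 4}
Tree: B1–B2, B1–B3, B2–B4
The largest bag has 3 vertices, giving width 2; this decomposition certifies tw(G) ≤ 2. On the other hand G contains the 3-clique {0, 1, 2}. A clique must lie in a single bag of any decomposition, so no decomposition can have width below 2. Combining the bounds, tw(G) = 2.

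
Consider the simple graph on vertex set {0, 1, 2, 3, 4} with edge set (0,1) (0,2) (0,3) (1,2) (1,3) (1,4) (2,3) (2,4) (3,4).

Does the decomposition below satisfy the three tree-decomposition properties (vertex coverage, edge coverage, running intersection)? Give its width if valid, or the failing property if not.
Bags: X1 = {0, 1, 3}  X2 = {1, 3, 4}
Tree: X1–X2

A tree decomposition must satisfy three properties: every vertex lies in some bag; for every edge, both endpoints lie together in some bag; and for every vertex, the bags containing it form a connected subtree. Here vertex 2 appears in no bag, so the decomposition is invalid.

No — vertex 2 appears in no bag.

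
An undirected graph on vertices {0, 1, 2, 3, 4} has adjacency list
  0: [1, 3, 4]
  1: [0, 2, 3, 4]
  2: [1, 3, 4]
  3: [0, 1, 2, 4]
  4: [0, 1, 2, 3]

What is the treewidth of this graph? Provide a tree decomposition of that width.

Treewidth 3.
One optimal decomposition is:
Bags: B1 = {0, 1, 3, 4}  B2 = {1, 2, 3, 4}
Tree: B1–B2

The largest bag has 4 vertices, giving width 3; this decomposition certifies tw(G) ≤ 3. On the other hand G contains the 4-clique {0, 1, 3, 4}. A clique must lie in a single bag of any decomposition, so no decomposition can have width below 3. Combining the bounds, tw(G) = 3.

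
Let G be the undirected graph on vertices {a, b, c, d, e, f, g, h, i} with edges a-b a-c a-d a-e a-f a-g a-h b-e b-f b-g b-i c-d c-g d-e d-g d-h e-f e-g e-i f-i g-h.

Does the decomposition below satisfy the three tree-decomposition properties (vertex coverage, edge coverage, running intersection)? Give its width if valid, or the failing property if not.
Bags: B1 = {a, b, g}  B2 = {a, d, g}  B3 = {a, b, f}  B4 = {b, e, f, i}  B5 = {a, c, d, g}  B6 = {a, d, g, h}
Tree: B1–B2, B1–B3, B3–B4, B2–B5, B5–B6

No — edge (e,g) lies in no bag.

A tree decomposition must satisfy three properties: every vertex lies in some bag; for every edge, both endpoints lie together in some bag; and for every vertex, the bags containing it form a connected subtree. Here edge (e,g) lies in no bag, so the decomposition is invalid.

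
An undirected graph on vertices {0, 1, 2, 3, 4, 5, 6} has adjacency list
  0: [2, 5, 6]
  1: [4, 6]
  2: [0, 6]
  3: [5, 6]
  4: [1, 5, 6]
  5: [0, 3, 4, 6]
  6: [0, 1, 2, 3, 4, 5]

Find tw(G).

A width-2 tree decomposition is:
Bags: B1 = {4, 5, 6}  B2 = {0, 5, 6}  B3 = {0, 2, 6}  B4 = {1, 4, 6}  B5 = {3, 5, 6}
Tree: B1–B2, B2–B3, B1–B4, B1–B5
The largest bag has 3 vertices, giving width 2; this decomposition certifies tw(G) ≤ 2. For the lower bound, the 3 vertices {1, 4, 6} are pairwise adjacent, and any tree decomposition puts a clique entirely inside one bag — forcing width ≥ 2. Combining the bounds, tw(G) = 2.

2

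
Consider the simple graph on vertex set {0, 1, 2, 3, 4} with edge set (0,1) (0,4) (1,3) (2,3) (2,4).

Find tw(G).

A width-2 tree decomposition is:
Bags: B1 = {0, 2, 4}  B2 = {0, 2, 3}  B3 = {0, 1, 3}
Tree: B1–B2, B2–B3
Each bag holds 3 vertices, so the decomposition has width 2, which upper-bounds the treewidth. The edges 0–4–2–3–1–0 form a cycle, so G is not a tree and its treewidth is at least 2. Combining the bounds, tw(G) = 2.

2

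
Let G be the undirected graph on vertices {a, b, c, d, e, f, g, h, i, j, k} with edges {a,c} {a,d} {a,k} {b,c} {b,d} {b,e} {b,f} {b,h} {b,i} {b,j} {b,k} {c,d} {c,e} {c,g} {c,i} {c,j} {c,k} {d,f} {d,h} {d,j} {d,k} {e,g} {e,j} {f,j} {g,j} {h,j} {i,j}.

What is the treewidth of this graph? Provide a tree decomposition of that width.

Treewidth 3.
One optimal decomposition is:
Bags: B1 = {b, c, e, j}  B2 = {b, c, d, j}  B3 = {b, c, d, k}  B4 = {c, e, g, j}  B5 = {b, d, h, j}  B6 = {b, c, i, j}  B7 = {b, d, f, j}  B8 = {a, c, d, k}
Tree: B1–B2, B2–B3, B1–B4, B2–B5, B2–B6, B2–B7, B3–B8

The largest bag has 4 vertices, giving width 3; this decomposition certifies tw(G) ≤ 3. Conversely, {c, e, g, j} is a clique of size 4, and the vertices of any clique must share a bag in every tree decomposition; so some bag has ≥ 4 vertices and tw(G) ≥ 3. The upper and lower bounds meet at 3, so that is the treewidth.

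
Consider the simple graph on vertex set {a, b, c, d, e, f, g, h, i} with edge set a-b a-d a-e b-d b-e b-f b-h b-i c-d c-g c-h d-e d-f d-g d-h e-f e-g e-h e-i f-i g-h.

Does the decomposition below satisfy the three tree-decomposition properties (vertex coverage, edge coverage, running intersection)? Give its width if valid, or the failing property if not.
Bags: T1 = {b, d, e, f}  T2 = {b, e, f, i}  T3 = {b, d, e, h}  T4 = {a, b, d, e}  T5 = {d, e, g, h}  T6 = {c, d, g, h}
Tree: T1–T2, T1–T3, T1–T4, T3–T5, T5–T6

Yes; width 3.

Vertex coverage: the bags together contain {a, b, c, d, e, f, g, h, i}, the full vertex set. Edge coverage: each edge of G has both endpoints in at least one bag. Running intersection: for every vertex, the bags containing it form a connected subtree. All three properties hold, so this is a valid tree decomposition of width max|bag| − 1 = 3, and hence tw(G) ≤ 3.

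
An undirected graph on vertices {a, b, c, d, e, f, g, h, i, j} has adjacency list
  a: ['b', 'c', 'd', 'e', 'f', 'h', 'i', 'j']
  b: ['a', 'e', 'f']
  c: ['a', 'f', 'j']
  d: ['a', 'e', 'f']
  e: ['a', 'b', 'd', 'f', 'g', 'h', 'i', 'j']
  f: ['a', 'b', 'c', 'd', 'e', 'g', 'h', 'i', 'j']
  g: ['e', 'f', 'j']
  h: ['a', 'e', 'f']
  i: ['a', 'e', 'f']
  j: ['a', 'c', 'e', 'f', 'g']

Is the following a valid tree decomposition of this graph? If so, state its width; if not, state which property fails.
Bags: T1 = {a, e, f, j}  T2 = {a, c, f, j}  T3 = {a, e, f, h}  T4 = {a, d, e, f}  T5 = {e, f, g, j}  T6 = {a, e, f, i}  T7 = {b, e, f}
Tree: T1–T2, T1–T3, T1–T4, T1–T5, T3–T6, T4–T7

A tree decomposition must satisfy three properties: every vertex lies in some bag; for every edge, both endpoints lie together in some bag; and for every vertex, the bags containing it form a connected subtree. Here edge (a,b) lies in no bag, so the decomposition is invalid.

No — edge (a,b) lies in no bag.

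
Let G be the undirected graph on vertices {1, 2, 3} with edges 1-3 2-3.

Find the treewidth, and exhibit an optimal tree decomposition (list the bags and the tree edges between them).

Every bag has size at most 2, so the width is 2 − 1 = 1 and tw(G) ≤ 1. Since G has at least one edge (e.g. 2–3), it is not an edgeless graph, so tw(G) ≥ 1. Therefore the treewidth is 1.

Treewidth 1.
One optimal decomposition is:
Bags: B1 = {2, 3}  B2 = {1, 3}
Tree: B1–B2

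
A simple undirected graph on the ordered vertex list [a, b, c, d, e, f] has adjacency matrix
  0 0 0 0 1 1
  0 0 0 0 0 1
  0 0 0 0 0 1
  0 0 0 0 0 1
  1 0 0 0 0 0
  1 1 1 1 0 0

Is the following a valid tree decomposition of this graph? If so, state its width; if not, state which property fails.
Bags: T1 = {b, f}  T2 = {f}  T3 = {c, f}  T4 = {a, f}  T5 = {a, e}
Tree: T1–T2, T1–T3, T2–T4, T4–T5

No — vertex d appears in no bag.

A tree decomposition must satisfy three properties: every vertex lies in some bag; for every edge, both endpoints lie together in some bag; and for every vertex, the bags containing it form a connected subtree. Here vertex d appears in no bag, so the decomposition is invalid.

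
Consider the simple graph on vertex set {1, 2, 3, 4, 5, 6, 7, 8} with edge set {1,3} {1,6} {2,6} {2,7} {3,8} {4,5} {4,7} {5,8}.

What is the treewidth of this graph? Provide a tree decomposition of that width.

Each bag holds 3 vertices, so the decomposition has width 2, which upper-bounds the treewidth. The edges 6–1–3–8–5–4–7–2–6 form a cycle, so G is not a tree and its treewidth is at least 2. Therefore the treewidth is 2.

Treewidth 2.
Bags: B1 = {1, 3, 6}  B2 = {3, 6, 8}  B3 = {5, 6, 8}  B4 = {4, 5, 6}  B5 = {4, 6, 7}  B6 = {2, 6, 7}
Tree: B1–B2, B2–B3, B3–B4, B4–B5, B5–B6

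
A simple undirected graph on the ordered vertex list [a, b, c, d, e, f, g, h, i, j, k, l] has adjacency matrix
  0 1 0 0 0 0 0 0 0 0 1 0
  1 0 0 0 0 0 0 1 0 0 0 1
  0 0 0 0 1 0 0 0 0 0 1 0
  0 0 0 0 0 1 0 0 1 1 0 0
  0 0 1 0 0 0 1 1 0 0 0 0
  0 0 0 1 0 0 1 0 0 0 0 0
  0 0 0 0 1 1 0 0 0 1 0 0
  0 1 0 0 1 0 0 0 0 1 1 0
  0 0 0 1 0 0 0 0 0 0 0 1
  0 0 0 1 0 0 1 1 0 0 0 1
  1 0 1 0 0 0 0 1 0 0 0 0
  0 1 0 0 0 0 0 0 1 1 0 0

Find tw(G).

3

A width-3 tree decomposition is:
Bags: B1 = {d, f, g, i}  B2 = {d, g, i, j}  B3 = {g, i, j, l}  B4 = {e, g, j, l}  B5 = {e, h, j, l}  B6 = {b, e, h, l}  B7 = {b, c, e, h}  B8 = {b, c, h, k}  B9 = {a, b, c, k}
Tree: B1–B2, B2–B3, B3–B4, B4–B5, B5–B6, B6–B7, B7–B8, B8–B9
Every bag has size at most 4, so the width is 4 − 1 = 3 and tw(G) ≤ 3. For the lower bound: the 4 vertex sets {d,f,i}, {g}, {j}, {b,e,h,l} are disjoint, each induces a connected subgraph, and every pair is joined by at least one edge of G. Contracting each set to a single vertex therefore yields K_{4} as a minor, and since treewidth is minor-monotone, tw(G) ≥ tw(K_{4}) = 3. Combining the bounds, tw(G) = 3.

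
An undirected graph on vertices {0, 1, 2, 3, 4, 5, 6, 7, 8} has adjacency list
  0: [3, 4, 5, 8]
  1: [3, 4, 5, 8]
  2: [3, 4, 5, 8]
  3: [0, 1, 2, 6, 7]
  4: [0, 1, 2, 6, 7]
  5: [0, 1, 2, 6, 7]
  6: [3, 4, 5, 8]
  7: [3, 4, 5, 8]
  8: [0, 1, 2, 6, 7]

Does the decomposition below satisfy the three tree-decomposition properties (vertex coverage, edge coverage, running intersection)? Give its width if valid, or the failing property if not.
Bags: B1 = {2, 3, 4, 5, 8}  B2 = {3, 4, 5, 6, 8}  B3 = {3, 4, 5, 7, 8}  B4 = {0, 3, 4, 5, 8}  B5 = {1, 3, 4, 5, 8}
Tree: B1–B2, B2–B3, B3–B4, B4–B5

Yes; width 4.

Checking the three conditions: (i) the bags cover all of {0, 1, 2, 3, 4, 5, 6, 7, 8}; (ii) for each edge, some bag contains both endpoints; (iii) the bags containing any fixed vertex form a subtree. All hold, so the decomposition is valid with width 5 − 1 = 4.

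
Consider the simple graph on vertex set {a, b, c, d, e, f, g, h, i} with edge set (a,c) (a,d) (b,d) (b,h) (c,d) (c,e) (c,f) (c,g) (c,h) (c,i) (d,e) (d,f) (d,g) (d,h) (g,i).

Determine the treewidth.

A width-2 tree decomposition is:
Bags: B1 = {c, d, e}  B2 = {a, c, d}  B3 = {c, d, h}  B4 = {c, d, f}  B5 = {b, d, h}  B6 = {c, d, g}  B7 = {c, g, i}
Tree: B1–B2, B1–B3, B2–B4, B3–B5, B3–B6, B6–B7
Each bag holds 3 vertices, so the decomposition has width 2, which upper-bounds the treewidth. On the other hand G contains the 3-clique {c, d, f}. A clique must lie in a single bag of any decomposition, so no decomposition can have width below 2. Therefore the treewidth is 2.

2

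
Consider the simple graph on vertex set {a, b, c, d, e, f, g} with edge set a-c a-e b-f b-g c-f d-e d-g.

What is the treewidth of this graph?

A width-2 tree decomposition is:
Bags: B1 = {b, d, g}  B2 = {b, d, e}  B3 = {a, b, e}  B4 = {a, b, c}  B5 = {b, c, f}
Tree: B1–B2, B2–B3, B3–B4, B4–B5
Each bag holds 3 vertices, so the decomposition has width 2, which upper-bounds the treewidth. The edges b–g–d–e–a–c–f–b form a cycle, so G is not a tree and its treewidth is at least 2. Hence tw(G) = 2 exactly.

2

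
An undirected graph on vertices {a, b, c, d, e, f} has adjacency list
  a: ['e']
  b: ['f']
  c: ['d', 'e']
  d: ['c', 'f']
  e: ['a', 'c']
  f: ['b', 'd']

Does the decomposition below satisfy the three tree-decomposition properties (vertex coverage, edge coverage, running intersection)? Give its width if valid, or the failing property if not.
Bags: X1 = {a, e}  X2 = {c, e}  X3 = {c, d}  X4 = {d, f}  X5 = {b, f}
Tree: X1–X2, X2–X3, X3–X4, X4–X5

Yes; width 1.

Checking the three conditions: (i) the bags cover all of {a, b, c, d, e, f}; (ii) for each edge, some bag contains both endpoints; (iii) the bags containing any fixed vertex form a subtree. All hold, so the decomposition is valid with width 2 − 1 = 1.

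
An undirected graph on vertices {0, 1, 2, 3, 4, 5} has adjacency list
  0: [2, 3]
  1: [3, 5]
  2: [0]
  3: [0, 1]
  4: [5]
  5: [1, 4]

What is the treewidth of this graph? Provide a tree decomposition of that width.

Treewidth 1.
One optimal decomposition is:
Bags: B1 = {4, 5}  B2 = {1, 5}  B3 = {1, 3}  B4 = {0, 3}  B5 = {0, 2}
Tree: B1–B2, B2–B3, B3–B4, B4–B5

Each bag holds 2 vertices, so the decomposition has width 1, which upper-bounds the treewidth. Any graph with an edge has treewidth ≥ 1, and G has the edge 4–5. The upper and lower bounds meet at 1, so that is the treewidth.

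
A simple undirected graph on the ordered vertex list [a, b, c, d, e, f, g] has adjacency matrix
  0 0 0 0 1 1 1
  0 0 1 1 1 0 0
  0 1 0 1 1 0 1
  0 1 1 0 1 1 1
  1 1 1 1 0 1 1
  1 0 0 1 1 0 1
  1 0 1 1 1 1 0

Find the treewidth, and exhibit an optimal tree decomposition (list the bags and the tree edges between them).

Treewidth 3.
Bags: B1 = {c, d, e, g}  B2 = {d, e, f, g}  B3 = {b, c, d, e}  B4 = {a, e, f, g}
Tree: B1–B2, B1–B3, B2–B4

Each bag holds 4 vertices, so the decomposition has width 3, which upper-bounds the treewidth. For the lower bound, the 4 vertices {c, d, e, g} are pairwise adjacent, and any tree decomposition puts a clique entirely inside one bag — forcing width ≥ 3. Combining the bounds, tw(G) = 3.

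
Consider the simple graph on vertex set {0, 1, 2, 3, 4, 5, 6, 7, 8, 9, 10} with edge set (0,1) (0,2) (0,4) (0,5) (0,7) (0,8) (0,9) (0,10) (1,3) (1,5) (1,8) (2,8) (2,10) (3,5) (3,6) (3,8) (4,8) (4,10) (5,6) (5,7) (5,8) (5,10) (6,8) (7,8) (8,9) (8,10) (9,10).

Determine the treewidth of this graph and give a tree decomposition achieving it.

Treewidth 3.
One optimal decomposition is:
Bags: B1 = {1, 3, 5, 8}  B2 = {3, 5, 6, 8}  B3 = {0, 1, 5, 8}  B4 = {0, 5, 8, 10}  B5 = {0, 4, 8, 10}  B6 = {0, 2, 8, 10}  B7 = {0, 5, 7, 8}  B8 = {0, 8, 9, 10}
Tree: B1–B2, B1–B3, B3–B4, B4–B5, B4–B6, B3–B7, B6–B8

The largest bag has 4 vertices, giving width 3; this decomposition certifies tw(G) ≤ 3. Conversely, {0, 1, 5, 8} is a clique of size 4, and the vertices of any clique must share a bag in every tree decomposition; so some bag has ≥ 4 vertices and tw(G) ≥ 3. Therefore the treewidth is 3.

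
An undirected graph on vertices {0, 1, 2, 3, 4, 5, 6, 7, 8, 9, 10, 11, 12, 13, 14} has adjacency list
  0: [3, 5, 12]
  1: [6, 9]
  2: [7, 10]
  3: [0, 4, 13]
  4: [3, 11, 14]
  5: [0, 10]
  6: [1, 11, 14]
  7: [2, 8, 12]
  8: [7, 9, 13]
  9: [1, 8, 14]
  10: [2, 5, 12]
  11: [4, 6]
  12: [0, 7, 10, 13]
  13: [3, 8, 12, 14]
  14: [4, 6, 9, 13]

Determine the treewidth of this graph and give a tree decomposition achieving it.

Treewidth 3.
Bags: B1 = {1, 6, 9, 11}  B2 = {6, 9, 11, 14}  B3 = {4, 9, 11, 14}  B4 = {4, 8, 9, 14}  B5 = {4, 8, 13, 14}  B6 = {3, 4, 8, 13}  B7 = {3, 7, 8, 13}  B8 = {3, 7, 12, 13}  B9 = {0, 3, 7, 12}  B10 = {0, 2, 7, 12}  B11 = {0, 2, 10, 12}  B12 = {0, 2, 5, 10}
Tree: B1–B2, B2–B3, B3–B4, B4–B5, B5–B6, B6–B7, B7–B8, B8–B9, B9–B10, B10–B11, B11–B12

The largest bag has 4 vertices, giving width 3; this decomposition certifies tw(G) ≤ 3. For the lower bound: the 4 vertex sets {1,6,11}, {9}, {14}, {3,4,8,13} are disjoint, each induces a connected subgraph, and every pair is joined by at least one edge of G. Contracting each set to a single vertex therefore yields K_{4} as a minor, and since treewidth is minor-monotone, tw(G) ≥ tw(K_{4}) = 3. Hence tw(G) = 3 exactly.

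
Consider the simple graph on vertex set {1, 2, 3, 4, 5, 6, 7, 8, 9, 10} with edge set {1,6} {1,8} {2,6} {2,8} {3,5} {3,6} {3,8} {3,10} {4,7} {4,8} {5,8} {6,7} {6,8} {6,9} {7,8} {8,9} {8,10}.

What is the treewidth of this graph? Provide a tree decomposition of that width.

The largest bag has 3 vertices, giving width 2; this decomposition certifies tw(G) ≤ 2. For the lower bound, the 3 vertices {3, 8, 10} are pairwise adjacent, and any tree decomposition puts a clique entirely inside one bag — forcing width ≥ 2. Hence tw(G) = 2 exactly.

Treewidth 2.
One optimal decomposition is:
Bags: B1 = {3, 6, 8}  B2 = {1, 6, 8}  B3 = {3, 8, 10}  B4 = {2, 6, 8}  B5 = {6, 8, 9}  B6 = {3, 5, 8}  B7 = {6, 7, 8}  B8 = {4, 7, 8}
Tree: B1–B2, B1–B3, B2–B4, B1–B5, B1–B6, B2–B7, B7–B8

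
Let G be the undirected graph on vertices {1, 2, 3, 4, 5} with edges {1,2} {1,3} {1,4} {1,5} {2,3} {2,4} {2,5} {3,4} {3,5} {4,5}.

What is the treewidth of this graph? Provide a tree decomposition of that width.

With just one bag of size 5, the width is 5 − 1 = 4, so tw(G) ≤ 4. Conversely, {1, 2, 3, 4, 5} is a clique of size 5, and the vertices of any clique must share a bag in every tree decomposition; so some bag has ≥ 5 vertices and tw(G) ≥ 4. Therefore the treewidth is 4.

Treewidth 4.
One such decomposition:
Bags: B1 = {1, 2, 3, 4, 5}
Tree: (single bag)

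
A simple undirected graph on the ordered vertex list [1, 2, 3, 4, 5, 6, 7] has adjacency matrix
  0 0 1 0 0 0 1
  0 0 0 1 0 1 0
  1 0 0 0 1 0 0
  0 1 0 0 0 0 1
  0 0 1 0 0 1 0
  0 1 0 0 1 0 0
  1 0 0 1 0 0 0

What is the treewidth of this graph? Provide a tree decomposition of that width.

The largest bag has 3 vertices, giving width 2; this decomposition certifies tw(G) ≤ 2. For the lower bound, G contains the cycle 6–5–3–1–7–4–2–6, so G is not a forest; only forests have treewidth ≤ 1, hence tw(G) ≥ 2. The upper and lower bounds meet at 2, so that is the treewidth.

Treewidth 2.
One optimal decomposition is:
Bags: B1 = {3, 5, 6}  B2 = {1, 3, 6}  B3 = {1, 6, 7}  B4 = {4, 6, 7}  B5 = {2, 4, 6}
Tree: B1–B2, B2–B3, B3–B4, B4–B5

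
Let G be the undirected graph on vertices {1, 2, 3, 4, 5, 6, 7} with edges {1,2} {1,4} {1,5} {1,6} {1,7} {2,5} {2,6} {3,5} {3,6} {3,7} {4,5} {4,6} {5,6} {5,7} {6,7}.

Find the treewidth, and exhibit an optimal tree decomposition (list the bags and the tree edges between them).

Treewidth 3.
Bags: B1 = {1, 5, 6, 7}  B2 = {3, 5, 6, 7}  B3 = {1, 4, 5, 6}  B4 = {1, 2, 5, 6}
Tree: B1–B2, B1–B3, B3–B4

Every bag has size at most 4, so the width is 4 − 1 = 3 and tw(G) ≤ 3. For the lower bound, the 4 vertices {1, 2, 5, 6} are pairwise adjacent, and any tree decomposition puts a clique entirely inside one bag — forcing width ≥ 3. Hence tw(G) = 3 exactly.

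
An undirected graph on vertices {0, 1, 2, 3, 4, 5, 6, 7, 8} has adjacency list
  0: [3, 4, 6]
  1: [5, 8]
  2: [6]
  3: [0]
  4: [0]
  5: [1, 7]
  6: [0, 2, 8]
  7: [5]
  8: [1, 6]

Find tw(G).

A width-1 tree decomposition is:
Bags: B1 = {6, 8}  B2 = {2, 6}  B3 = {0, 6}  B4 = {1, 8}  B5 = {0, 4}  B6 = {1, 5}  B7 = {0, 3}  B8 = {5, 7}
Tree: B1–B2, B2–B3, B1–B4, B3–B5, B4–B6, B5–B7, B6–B8
Every bag has size at most 2, so the width is 2 − 1 = 1 and tw(G) ≤ 1. Any graph with an edge has treewidth ≥ 1, and G has the edge 8–6. The upper and lower bounds meet at 1, so that is the treewidth.

1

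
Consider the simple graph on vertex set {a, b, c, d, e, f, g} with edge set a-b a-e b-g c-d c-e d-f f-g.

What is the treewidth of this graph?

A width-2 tree decomposition is:
Bags: B1 = {d, f, g}  B2 = {b, d, g}  B3 = {a, b, d}  B4 = {a, d, e}  B5 = {c, d, e}
Tree: B1–B2, B2–B3, B3–B4, B4–B5
Each bag holds 3 vertices, so the decomposition has width 2, which upper-bounds the treewidth. The edges d–f–g–b–a–e–c–d form a cycle, so G is not a tree and its treewidth is at least 2. Therefore the treewidth is 2.

2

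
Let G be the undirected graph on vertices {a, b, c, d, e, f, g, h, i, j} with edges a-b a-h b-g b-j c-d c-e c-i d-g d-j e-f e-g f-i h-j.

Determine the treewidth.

2

A width-2 tree decomposition is:
Bags: B1 = {a, b, h}  B2 = {b, h, j}  B3 = {b, g, j}  B4 = {d, g, j}  B5 = {d, e, g}  B6 = {c, d, e}  B7 = {c, e, f}  B8 = {c, f, i}
Tree: B1–B2, B2–B3, B3–B4, B4–B5, B5–B6, B6–B7, B7–B8
Each bag holds 3 vertices, so the decomposition has width 2, which upper-bounds the treewidth. For the lower bound, G contains the cycle a–h–j–b–a, so G is not a forest; only forests have treewidth ≤ 1, hence tw(G) ≥ 2. Combining the bounds, tw(G) = 2.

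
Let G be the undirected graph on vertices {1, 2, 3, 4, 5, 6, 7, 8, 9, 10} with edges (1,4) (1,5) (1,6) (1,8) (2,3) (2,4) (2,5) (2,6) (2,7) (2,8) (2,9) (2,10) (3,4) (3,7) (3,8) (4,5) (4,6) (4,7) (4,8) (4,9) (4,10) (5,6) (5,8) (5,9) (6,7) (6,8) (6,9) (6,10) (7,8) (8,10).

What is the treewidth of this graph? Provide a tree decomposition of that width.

Each bag holds 5 vertices, so the decomposition has width 4, which upper-bounds the treewidth. Conversely, {1, 4, 5, 6, 8} is a clique of size 5, and the vertices of any clique must share a bag in every tree decomposition; so some bag has ≥ 5 vertices and tw(G) ≥ 4. Combining the bounds, tw(G) = 4.

Treewidth 4.
One such decomposition:
Bags: B1 = {2, 4, 6, 8, 10}  B2 = {2, 4, 5, 6, 8}  B3 = {2, 4, 6, 7, 8}  B4 = {2, 4, 5, 6, 9}  B5 = {1, 4, 5, 6, 8}  B6 = {2, 3, 4, 7, 8}
Tree: B1–B2, B2–B3, B2–B4, B2–B5, B3–B6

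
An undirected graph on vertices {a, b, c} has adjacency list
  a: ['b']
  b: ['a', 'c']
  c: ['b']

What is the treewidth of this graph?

A width-1 tree decomposition is:
Bags: B1 = {b, c}  B2 = {a, b}
Tree: B1–B2
Every bag has size at most 2, so the width is 2 − 1 = 1 and tw(G) ≤ 1. G has an edge, so its treewidth is at least 1. Hence tw(G) = 1 exactly.

1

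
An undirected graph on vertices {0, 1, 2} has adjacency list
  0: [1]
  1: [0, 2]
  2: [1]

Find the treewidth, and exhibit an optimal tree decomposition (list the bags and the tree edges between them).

The largest bag has 2 vertices, giving width 1; this decomposition certifies tw(G) ≤ 1. Any graph with an edge has treewidth ≥ 1, and G has the edge 1–0. Therefore the treewidth is 1.

Treewidth 1.
One optimal decomposition is:
Bags: B1 = {0, 1}  B2 = {1, 2}
Tree: B1–B2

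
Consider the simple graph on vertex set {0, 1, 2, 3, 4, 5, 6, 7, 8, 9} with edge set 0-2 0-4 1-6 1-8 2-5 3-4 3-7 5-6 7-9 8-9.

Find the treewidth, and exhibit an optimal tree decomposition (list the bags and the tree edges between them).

Each bag holds 3 vertices, so the decomposition has width 2, which upper-bounds the treewidth. For the lower bound, G contains the cycle 0–4–3–7–9–8–1–6–5–2–0, so G is not a forest; only forests have treewidth ≤ 1, hence tw(G) ≥ 2. Combining the bounds, tw(G) = 2.

Treewidth 2.
One such decomposition:
Bags: B1 = {0, 3, 4}  B2 = {0, 3, 7}  B3 = {0, 7, 9}  B4 = {0, 8, 9}  B5 = {0, 1, 8}  B6 = {0, 1, 6}  B7 = {0, 5, 6}  B8 = {0, 2, 5}
Tree: B1–B2, B2–B3, B3–B4, B4–B5, B5–B6, B6–B7, B7–B8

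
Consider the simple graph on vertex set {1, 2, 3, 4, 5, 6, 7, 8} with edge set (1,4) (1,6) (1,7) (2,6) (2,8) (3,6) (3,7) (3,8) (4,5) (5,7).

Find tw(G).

2

A width-2 tree decomposition is:
Bags: B1 = {2, 6, 8}  B2 = {3, 6, 8}  B3 = {1, 3, 6}  B4 = {1, 3, 7}  B5 = {1, 4, 7}  B6 = {4, 5, 7}
Tree: B1–B2, B2–B3, B3–B4, B4–B5, B5–B6
The largest bag has 3 vertices, giving width 2; this decomposition certifies tw(G) ≤ 2. Since 2–8–3–6–2 is a cycle in G, G is not acyclic. Forests are exactly the graphs of treewidth ≤ 1, so tw(G) ≥ 2. The upper and lower bounds meet at 2, so that is the treewidth.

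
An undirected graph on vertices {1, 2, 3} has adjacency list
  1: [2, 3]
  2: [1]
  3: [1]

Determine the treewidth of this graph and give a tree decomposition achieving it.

Treewidth 1.
One optimal decomposition is:
Bags: B1 = {1, 3}  B2 = {1, 2}
Tree: B1–B2

The largest bag has 2 vertices, giving width 1; this decomposition certifies tw(G) ≤ 1. Any graph with an edge has treewidth ≥ 1, and G has the edge 3–1. The upper and lower bounds meet at 1, so that is the treewidth.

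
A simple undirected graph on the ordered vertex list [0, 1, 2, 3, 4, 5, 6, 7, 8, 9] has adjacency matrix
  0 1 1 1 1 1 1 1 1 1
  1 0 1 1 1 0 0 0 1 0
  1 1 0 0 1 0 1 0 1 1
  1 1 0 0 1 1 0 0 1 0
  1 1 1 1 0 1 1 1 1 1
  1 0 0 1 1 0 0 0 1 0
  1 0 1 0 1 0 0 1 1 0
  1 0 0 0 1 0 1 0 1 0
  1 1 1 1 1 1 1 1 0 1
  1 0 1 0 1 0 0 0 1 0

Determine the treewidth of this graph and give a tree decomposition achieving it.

Each bag holds 5 vertices, so the decomposition has width 4, which upper-bounds the treewidth. Conversely, {0, 1, 2, 4, 8} is a clique of size 5, and the vertices of any clique must share a bag in every tree decomposition; so some bag has ≥ 5 vertices and tw(G) ≥ 4. Combining the bounds, tw(G) = 4.

Treewidth 4.
One optimal decomposition is:
Bags: B1 = {0, 2, 4, 6, 8}  B2 = {0, 1, 2, 4, 8}  B3 = {0, 2, 4, 8, 9}  B4 = {0, 4, 6, 7, 8}  B5 = {0, 1, 3, 4, 8}  B6 = {0, 3, 4, 5, 8}
Tree: B1–B2, B1–B3, B1–B4, B2–B5, B5–B6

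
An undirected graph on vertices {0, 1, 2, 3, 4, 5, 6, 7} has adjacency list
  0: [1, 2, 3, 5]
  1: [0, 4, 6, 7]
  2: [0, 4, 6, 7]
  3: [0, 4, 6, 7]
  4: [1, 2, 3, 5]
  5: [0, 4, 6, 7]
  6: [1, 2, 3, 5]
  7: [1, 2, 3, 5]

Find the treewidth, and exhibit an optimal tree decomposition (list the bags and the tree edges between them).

The largest bag has 5 vertices, giving width 4; this decomposition certifies tw(G) ≤ 4. For the lower bound: the 5 vertex sets {3,7}, {5,6}, {2,4}, {0}, {1} are disjoint, each induces a connected subgraph, and every pair is joined by at least one edge of G. Contracting each set to a single vertex therefore yields K_{5} as a minor, and since treewidth is minor-monotone, tw(G) ≥ tw(K_{5}) = 4. Therefore the treewidth is 4.

Treewidth 4.
Bags: B1 = {0, 3, 4, 6, 7}  B2 = {0, 4, 5, 6, 7}  B3 = {0, 2, 4, 6, 7}  B4 = {0, 1, 4, 6, 7}
Tree: B1–B2, B2–B3, B3–B4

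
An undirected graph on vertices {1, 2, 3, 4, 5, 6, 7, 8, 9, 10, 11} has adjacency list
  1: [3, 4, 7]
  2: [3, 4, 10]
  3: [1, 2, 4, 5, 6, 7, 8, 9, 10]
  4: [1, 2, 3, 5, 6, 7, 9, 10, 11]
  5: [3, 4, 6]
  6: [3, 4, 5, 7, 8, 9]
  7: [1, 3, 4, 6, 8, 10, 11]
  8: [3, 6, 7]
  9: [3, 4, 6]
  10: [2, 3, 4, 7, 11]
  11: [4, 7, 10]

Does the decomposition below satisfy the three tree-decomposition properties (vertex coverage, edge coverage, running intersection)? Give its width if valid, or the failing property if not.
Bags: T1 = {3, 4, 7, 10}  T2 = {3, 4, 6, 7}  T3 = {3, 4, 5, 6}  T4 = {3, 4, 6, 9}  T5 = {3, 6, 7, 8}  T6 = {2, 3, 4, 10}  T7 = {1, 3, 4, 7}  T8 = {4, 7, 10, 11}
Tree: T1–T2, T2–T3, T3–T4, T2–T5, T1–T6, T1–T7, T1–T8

Yes; width 3.

Vertex coverage: the bags together contain {1, 2, 3, 4, 5, 6, 7, 8, 9, 10, 11}, the full vertex set. Edge coverage: each edge of G has both endpoints in at least one bag. Running intersection: for every vertex, the bags containing it form a connected subtree. All three properties hold, so this is a valid tree decomposition of width max|bag| − 1 = 3, and hence tw(G) ≤ 3.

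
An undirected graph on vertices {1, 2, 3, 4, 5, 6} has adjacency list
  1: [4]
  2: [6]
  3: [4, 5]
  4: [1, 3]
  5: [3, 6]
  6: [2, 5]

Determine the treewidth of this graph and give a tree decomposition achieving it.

Every bag has size at most 2, so the width is 2 − 1 = 1 and tw(G) ≤ 1. Any graph with an edge has treewidth ≥ 1, and G has the edge 2–6. Therefore the treewidth is 1.

Treewidth 1.
Bags: B1 = {2, 6}  B2 = {5, 6}  B3 = {3, 5}  B4 = {3, 4}  B5 = {1, 4}
Tree: B1–B2, B2–B3, B3–B4, B4–B5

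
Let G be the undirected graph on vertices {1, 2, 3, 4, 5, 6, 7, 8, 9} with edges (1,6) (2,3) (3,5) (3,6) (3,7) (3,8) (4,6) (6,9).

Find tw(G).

1

A width-1 tree decomposition is:
Bags: B1 = {3, 5}  B2 = {3, 8}  B3 = {3, 6}  B4 = {6, 9}  B5 = {4, 6}  B6 = {1, 6}  B7 = {3, 7}  B8 = {2, 3}
Tree: B1–B2, B2–B3, B3–B4, B3–B5, B5–B6, B2–B7, B3–B8
Every bag has size at most 2, so the width is 2 − 1 = 1 and tw(G) ≤ 1. Since G has at least one edge (e.g. 5–3), it is not an edgeless graph, so tw(G) ≥ 1. Hence tw(G) = 1 exactly.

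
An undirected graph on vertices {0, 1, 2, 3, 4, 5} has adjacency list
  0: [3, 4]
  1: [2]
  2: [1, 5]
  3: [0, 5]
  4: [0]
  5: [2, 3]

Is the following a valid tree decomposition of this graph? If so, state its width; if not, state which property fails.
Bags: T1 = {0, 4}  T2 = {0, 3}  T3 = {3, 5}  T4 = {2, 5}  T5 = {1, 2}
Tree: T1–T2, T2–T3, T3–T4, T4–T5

Yes; width 1.

Every vertex of G appears in some bag (union = {0, 1, 2, 3, 4, 5}); every edge is covered by a bag; and for each vertex v the set of bags containing v is connected in the bag tree. The decomposition is therefore valid. The largest bag has 2 vertices, so the width is 1.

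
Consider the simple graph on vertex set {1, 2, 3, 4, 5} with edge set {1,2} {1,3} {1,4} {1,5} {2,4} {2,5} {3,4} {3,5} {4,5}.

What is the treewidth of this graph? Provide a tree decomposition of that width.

Treewidth 3.
Bags: B1 = {1, 3, 4, 5}  B2 = {1, 2, 4, 5}
Tree: B1–B2

Each bag holds 4 vertices, so the decomposition has width 3, which upper-bounds the treewidth. On the other hand G contains the 4-clique {1, 2, 4, 5}. A clique must lie in a single bag of any decomposition, so no decomposition can have width below 3. Therefore the treewidth is 3.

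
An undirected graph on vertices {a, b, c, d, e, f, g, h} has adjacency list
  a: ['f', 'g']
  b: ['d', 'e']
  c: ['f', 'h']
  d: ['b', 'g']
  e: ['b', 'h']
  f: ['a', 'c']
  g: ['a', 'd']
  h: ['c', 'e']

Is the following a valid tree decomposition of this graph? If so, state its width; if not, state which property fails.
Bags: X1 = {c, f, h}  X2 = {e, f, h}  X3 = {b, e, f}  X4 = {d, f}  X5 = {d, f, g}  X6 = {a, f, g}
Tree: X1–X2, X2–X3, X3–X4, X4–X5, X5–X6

A tree decomposition must satisfy three properties: every vertex lies in some bag; for every edge, both endpoints lie together in some bag; and for every vertex, the bags containing it form a connected subtree. Here edge (b,d) lies in no bag, so the decomposition is invalid.

No — edge (b,d) lies in no bag.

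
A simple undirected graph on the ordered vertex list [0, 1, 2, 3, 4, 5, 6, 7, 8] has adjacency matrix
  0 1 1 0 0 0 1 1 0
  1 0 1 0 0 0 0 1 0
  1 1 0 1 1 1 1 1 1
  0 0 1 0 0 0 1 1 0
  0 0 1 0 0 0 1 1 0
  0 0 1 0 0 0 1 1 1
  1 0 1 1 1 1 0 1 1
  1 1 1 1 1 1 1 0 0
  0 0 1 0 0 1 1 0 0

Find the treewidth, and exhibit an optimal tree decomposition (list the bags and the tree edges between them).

Treewidth 3.
Bags: B1 = {0, 2, 6, 7}  B2 = {2, 3, 6, 7}  B3 = {2, 4, 6, 7}  B4 = {2, 5, 6, 7}  B5 = {0, 1, 2, 7}  B6 = {2, 5, 6, 8}
Tree: B1–B2, B2–B3, B1–B4, B1–B5, B4–B6

Every bag has size at most 4, so the width is 4 − 1 = 3 and tw(G) ≤ 3. For the lower bound, the 4 vertices {0, 1, 2, 7} are pairwise adjacent, and any tree decomposition puts a clique entirely inside one bag — forcing width ≥ 3. Hence tw(G) = 3 exactly.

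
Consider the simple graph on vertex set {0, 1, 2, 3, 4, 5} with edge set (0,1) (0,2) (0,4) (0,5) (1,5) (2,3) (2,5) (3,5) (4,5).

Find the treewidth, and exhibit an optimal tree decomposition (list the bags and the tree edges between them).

Each bag holds 3 vertices, so the decomposition has width 2, which upper-bounds the treewidth. On the other hand G contains the 3-clique {0, 1, 5}. A clique must lie in a single bag of any decomposition, so no decomposition can have width below 2. Therefore the treewidth is 2.

Treewidth 2.
One optimal decomposition is:
Bags: B1 = {2, 3, 5}  B2 = {0, 2, 5}  B3 = {0, 1, 5}  B4 = {0, 4, 5}
Tree: B1–B2, B2–B3, B3–B4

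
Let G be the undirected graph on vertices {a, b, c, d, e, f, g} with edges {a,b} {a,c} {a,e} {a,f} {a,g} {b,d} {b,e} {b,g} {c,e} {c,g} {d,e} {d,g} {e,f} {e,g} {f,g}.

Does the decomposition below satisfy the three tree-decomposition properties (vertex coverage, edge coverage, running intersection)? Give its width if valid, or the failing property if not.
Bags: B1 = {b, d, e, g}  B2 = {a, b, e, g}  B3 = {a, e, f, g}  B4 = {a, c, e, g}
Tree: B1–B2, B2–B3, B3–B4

Vertex coverage: the bags together contain {a, b, c, d, e, f, g}, the full vertex set. Edge coverage: each edge of G has both endpoints in at least one bag. Running intersection: for every vertex, the bags containing it form a connected subtree. All three properties hold, so this is a valid tree decomposition of width max|bag| − 1 = 3, and hence tw(G) ≤ 3.

Yes; width 3.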